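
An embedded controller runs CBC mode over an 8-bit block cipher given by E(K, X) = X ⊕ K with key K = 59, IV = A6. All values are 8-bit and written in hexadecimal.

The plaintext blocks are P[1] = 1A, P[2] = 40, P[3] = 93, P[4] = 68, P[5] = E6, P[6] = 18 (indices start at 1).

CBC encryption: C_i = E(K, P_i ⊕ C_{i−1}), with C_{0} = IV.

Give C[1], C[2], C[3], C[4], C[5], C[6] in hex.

C[1]: P[1] ⊕ A6 = BC; E(K, BC) = E5.
C[2]: P[2] ⊕ E5 = A5; E(K, A5) = FC.
C[3]: P[3] ⊕ FC = 6F; E(K, 6F) = 36.
C[4]: P[4] ⊕ 36 = 5E; E(K, 5E) = 07.
C[5]: P[5] ⊕ 07 = E1; E(K, E1) = B8.
C[6]: P[6] ⊕ B8 = A0; E(K, A0) = F9.

C[1] = E5, C[2] = FC, C[3] = 36, C[4] = 07, C[5] = B8, C[6] = F9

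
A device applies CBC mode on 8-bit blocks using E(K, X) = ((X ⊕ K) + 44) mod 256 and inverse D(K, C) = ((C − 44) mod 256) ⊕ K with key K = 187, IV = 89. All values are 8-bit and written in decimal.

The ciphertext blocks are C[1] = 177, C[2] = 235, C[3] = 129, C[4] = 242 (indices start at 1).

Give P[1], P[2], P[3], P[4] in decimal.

CBC decryption: P_i = D(K, C_i) ⊕ C_{i−1}, with C_{0} = IV.
P[1]: D(K, 177) = 62; 62 ⊕ 89 = 103.
P[2]: D(K, 235) = 4; 4 ⊕ 177 = 181.
P[3]: D(K, 129) = 238; 238 ⊕ 235 = 5.
P[4]: D(K, 242) = 125; 125 ⊕ 129 = 252.

P[1] = 103, P[2] = 181, P[3] = 5, P[4] = 252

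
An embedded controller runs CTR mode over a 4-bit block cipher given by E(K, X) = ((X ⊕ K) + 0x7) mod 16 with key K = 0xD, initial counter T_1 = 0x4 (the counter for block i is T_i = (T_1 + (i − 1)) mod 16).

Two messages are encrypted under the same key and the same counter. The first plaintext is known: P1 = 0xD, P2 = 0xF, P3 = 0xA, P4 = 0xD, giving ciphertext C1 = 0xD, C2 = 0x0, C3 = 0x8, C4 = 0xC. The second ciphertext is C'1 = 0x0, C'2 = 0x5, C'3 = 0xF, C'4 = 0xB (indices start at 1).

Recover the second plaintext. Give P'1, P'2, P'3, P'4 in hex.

In CTR with a reused counter, both messages share the same keystream S_i, so C_i ⊕ C'_i = P_i ⊕ P'_i and thus P'_i = P_i ⊕ C_i ⊕ C'_i.
P'1: 0xD ⊕ 0xD ⊕ 0x0 = 0x0.
P'2: 0xF ⊕ 0x0 ⊕ 0x5 = 0xA.
P'3: 0xA ⊕ 0x8 ⊕ 0xF = 0xD.
P'4: 0xD ⊕ 0xC ⊕ 0xB = 0xA.

P'1 = 0x0, P'2 = 0xA, P'3 = 0xD, P'4 = 0xA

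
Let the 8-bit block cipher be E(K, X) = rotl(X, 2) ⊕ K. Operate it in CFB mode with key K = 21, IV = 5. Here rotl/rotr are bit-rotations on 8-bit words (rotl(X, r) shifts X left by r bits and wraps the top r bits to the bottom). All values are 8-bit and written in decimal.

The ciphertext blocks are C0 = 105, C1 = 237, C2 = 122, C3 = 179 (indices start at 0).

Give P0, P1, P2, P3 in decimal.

P0 = 104, P1 = 93, P2 = 216, P3 = 79

CFB decryption: P_i = C_i ⊕ E(K, C_{i−1}), with C_{−1} = IV.
P0: E(K, 5) = 1; 105 ⊕ 1 = 104.
P1: E(K, 105) = 176; 237 ⊕ 176 = 93.
P2: E(K, 237) = 162; 122 ⊕ 162 = 216.
P3: E(K, 122) = 252; 179 ⊕ 252 = 79.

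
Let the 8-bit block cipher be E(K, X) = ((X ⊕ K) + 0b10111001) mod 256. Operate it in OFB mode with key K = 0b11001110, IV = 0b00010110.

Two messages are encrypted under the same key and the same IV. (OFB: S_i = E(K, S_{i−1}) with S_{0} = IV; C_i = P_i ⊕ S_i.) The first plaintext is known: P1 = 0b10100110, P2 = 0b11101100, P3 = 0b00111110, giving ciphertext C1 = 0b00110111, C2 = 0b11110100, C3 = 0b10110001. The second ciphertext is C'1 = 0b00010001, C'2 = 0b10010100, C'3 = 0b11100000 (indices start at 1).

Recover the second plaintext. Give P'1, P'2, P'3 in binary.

In OFB with a reused IV, both messages share the same keystream S_i, so C_i ⊕ C'_i = P_i ⊕ P'_i and thus P'_i = P_i ⊕ C_i ⊕ C'_i.
P'1: 0b10100110 ⊕ 0b00110111 ⊕ 0b00010001 = 0b10000000.
P'2: 0b11101100 ⊕ 0b11110100 ⊕ 0b10010100 = 0b10001100.
P'3: 0b00111110 ⊕ 0b10110001 ⊕ 0b11100000 = 0b01101111.

P'1 = 0b10000000, P'2 = 0b10001100, P'3 = 0b01101111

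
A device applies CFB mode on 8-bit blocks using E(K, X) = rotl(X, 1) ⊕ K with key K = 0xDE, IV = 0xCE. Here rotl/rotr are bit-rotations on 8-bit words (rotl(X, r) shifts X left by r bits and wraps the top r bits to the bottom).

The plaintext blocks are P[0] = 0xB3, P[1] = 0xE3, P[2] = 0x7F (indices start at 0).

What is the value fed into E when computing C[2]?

0xDC

CFB encryption: C_i = P_i ⊕ E(K, C_{i−1}), with C_{−1} = IV.
C[0]: E(K, 0xCE) = 0x43; 0xB3 ⊕ 0x43 = 0xF0.
C[1]: E(K, 0xF0) = 0x3F; 0xE3 ⊕ 0x3F = 0xDC.
C[2]: E(K, 0xDC) = 0x67; 0x7F ⊕ 0x67 = 0x18.
So the input to E for block [2] is 0xDC.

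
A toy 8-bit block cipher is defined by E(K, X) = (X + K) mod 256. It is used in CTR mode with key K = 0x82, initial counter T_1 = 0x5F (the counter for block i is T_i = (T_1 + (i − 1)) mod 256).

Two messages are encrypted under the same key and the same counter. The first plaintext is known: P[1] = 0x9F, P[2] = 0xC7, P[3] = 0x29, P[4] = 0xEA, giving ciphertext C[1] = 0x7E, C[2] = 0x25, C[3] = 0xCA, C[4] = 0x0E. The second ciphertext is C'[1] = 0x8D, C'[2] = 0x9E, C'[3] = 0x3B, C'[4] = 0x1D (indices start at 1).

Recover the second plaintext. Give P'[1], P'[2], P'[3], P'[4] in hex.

In CTR with a reused counter, both messages share the same keystream S_i, so C_i ⊕ C'_i = P_i ⊕ P'_i and thus P'_i = P_i ⊕ C_i ⊕ C'_i.
P'[1]: 0x9F ⊕ 0x7E ⊕ 0x8D = 0x6C.
P'[2]: 0xC7 ⊕ 0x25 ⊕ 0x9E = 0x7C.
P'[3]: 0x29 ⊕ 0xCA ⊕ 0x3B = 0xD8.
P'[4]: 0xEA ⊕ 0x0E ⊕ 0x1D = 0xF9.

P'[1] = 0x6C, P'[2] = 0x7C, P'[3] = 0xD8, P'[4] = 0xF9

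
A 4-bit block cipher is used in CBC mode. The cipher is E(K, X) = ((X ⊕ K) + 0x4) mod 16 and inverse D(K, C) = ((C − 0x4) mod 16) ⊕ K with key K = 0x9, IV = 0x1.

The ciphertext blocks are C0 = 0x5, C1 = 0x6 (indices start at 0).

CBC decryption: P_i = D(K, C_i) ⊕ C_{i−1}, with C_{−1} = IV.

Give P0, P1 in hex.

P0 = 0x9, P1 = 0xE

P0: D(K, 0x5) = 0x8; 0x8 ⊕ 0x1 = 0x9.
P1: D(K, 0x6) = 0xB; 0xB ⊕ 0x5 = 0xE.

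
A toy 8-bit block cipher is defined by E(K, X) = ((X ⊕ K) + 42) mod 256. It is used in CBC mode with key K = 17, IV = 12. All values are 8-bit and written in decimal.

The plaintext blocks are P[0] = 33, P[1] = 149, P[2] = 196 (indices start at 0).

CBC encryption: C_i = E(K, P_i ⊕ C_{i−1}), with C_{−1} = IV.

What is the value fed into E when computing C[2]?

C[0]: P[0] ⊕ 12 = 45; E(K, 45) = 102.
C[1]: P[1] ⊕ 102 = 243; E(K, 243) = 12.
C[2]: P[2] ⊕ 12 = 200; E(K, 200) = 3.
So the input to E for block [2] is 200.

200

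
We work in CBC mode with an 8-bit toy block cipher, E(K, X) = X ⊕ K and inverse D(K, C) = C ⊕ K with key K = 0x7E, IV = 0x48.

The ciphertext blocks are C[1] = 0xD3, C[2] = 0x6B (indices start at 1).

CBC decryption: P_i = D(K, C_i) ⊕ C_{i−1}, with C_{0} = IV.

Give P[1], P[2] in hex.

P[1] = 0xE5, P[2] = 0xC6

P[1]: D(K, 0xD3) = 0xAD; 0xAD ⊕ 0x48 = 0xE5.
P[2]: D(K, 0x6B) = 0x15; 0x15 ⊕ 0xD3 = 0xC6.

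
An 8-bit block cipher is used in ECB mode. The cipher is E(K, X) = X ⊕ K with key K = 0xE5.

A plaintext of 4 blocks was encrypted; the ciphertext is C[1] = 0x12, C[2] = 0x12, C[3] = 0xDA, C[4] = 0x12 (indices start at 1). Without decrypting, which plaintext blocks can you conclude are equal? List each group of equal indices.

ECB encrypts each block independently with the same key, so equal ciphertext blocks imply equal plaintext blocks.
C[1] = C[2] = C[4] = 0x12, so P[1] = P[2] = P[4].

P[1] = P[2] = P[4]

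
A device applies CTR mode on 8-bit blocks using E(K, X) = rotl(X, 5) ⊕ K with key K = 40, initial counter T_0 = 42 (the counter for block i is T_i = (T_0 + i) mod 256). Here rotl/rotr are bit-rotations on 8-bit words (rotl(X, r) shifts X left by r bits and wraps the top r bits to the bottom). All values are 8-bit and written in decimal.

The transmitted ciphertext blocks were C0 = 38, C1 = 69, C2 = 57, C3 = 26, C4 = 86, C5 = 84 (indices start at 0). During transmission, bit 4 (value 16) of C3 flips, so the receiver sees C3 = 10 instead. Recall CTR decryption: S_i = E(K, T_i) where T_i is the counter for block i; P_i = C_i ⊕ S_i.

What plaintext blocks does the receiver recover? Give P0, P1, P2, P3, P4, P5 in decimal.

P0 = 75, P1 = 8, P2 = 148, P3 = 135, P4 = 187, P5 = 153

Only C3 changed, to 10. In CTR, a change in C_i flips the same bit in P_i only; the keystream is unaffected. Decrypting the received ciphertext:
P0: T = 42, S = E(K, T) = 109; 38 ⊕ 109 = 75.
P1: T = 43, S = E(K, T) = 77; 69 ⊕ 77 = 8.
P2: T = 44, S = E(K, T) = 173; 57 ⊕ 173 = 148.
P3: T = 45, S = E(K, T) = 141; 10 ⊕ 141 = 135.
P4: T = 46, S = E(K, T) = 237; 86 ⊕ 237 = 187.
P5: T = 47, S = E(K, T) = 205; 84 ⊕ 205 = 153.
Blocks that differ from the original plaintext: P3.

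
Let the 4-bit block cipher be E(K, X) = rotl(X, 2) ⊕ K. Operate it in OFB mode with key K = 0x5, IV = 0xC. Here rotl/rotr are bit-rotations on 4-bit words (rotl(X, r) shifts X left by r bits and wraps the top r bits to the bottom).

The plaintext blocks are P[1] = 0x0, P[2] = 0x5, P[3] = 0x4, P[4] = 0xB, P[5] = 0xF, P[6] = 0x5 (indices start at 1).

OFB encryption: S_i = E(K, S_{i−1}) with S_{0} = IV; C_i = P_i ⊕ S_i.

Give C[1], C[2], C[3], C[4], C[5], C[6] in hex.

C[1]: S = E(K, 0xC) = 0x6; 0x0 ⊕ 0x6 = 0x6.
C[2]: S = E(K, 0x6) = 0xC; 0x5 ⊕ 0xC = 0x9.
C[3]: S = E(K, 0xC) = 0x6; 0x4 ⊕ 0x6 = 0x2.
C[4]: S = E(K, 0x6) = 0xC; 0xB ⊕ 0xC = 0x7.
C[5]: S = E(K, 0xC) = 0x6; 0xF ⊕ 0x6 = 0x9.
C[6]: S = E(K, 0x6) = 0xC; 0x5 ⊕ 0xC = 0x9.

C[1] = 0x6, C[2] = 0x9, C[3] = 0x2, C[4] = 0x7, C[5] = 0x9, C[6] = 0x9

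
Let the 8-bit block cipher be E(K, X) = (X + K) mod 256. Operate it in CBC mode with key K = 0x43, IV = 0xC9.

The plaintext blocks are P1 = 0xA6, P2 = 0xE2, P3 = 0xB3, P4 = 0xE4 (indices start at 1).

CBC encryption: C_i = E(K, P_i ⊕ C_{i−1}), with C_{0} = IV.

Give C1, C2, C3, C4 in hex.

C1 = 0xB2, C2 = 0x93, C3 = 0x63, C4 = 0xCA

C1: P1 ⊕ 0xC9 = 0x6F; E(K, 0x6F) = 0xB2.
C2: P2 ⊕ 0xB2 = 0x50; E(K, 0x50) = 0x93.
C3: P3 ⊕ 0x93 = 0x20; E(K, 0x20) = 0x63.
C4: P4 ⊕ 0x63 = 0x87; E(K, 0x87) = 0xCA.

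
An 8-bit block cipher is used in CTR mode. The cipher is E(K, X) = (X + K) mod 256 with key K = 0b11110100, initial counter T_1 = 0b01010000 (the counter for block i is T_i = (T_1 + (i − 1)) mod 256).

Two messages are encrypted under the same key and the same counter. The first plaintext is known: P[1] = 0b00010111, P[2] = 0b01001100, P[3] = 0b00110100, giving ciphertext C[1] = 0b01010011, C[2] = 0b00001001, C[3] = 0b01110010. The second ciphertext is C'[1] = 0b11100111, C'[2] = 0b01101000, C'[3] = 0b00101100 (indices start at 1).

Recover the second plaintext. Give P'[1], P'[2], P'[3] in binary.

P'[1] = 0b10100011, P'[2] = 0b00101101, P'[3] = 0b01101010

In CTR with a reused counter, both messages share the same keystream S_i, so C_i ⊕ C'_i = P_i ⊕ P'_i and thus P'_i = P_i ⊕ C_i ⊕ C'_i.
P'[1]: 0b00010111 ⊕ 0b01010011 ⊕ 0b11100111 = 0b10100011.
P'[2]: 0b01001100 ⊕ 0b00001001 ⊕ 0b01101000 = 0b00101101.
P'[3]: 0b00110100 ⊕ 0b01110010 ⊕ 0b00101100 = 0b01101010.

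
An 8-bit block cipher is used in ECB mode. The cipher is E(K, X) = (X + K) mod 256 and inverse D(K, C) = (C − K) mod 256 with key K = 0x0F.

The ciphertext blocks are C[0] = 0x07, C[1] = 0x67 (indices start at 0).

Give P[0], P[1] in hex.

P[0] = 0xF8, P[1] = 0x58

ECB decryption: P_i = D(K, C_i).
P[0]: D(K, 0x07) = 0xF8.
P[1]: D(K, 0x67) = 0x58.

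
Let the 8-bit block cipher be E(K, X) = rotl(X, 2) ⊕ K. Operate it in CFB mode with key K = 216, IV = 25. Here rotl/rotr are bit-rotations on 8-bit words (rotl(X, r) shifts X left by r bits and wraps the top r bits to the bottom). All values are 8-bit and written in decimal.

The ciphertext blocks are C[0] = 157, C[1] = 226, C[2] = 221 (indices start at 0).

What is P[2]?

CFB decryption: P_i = C_i ⊕ E(K, C_{i−1}), with C_{−1} = IV.
P[2]: E(K, 226) = 83; 221 ⊕ 83 = 142.

P[2] = 142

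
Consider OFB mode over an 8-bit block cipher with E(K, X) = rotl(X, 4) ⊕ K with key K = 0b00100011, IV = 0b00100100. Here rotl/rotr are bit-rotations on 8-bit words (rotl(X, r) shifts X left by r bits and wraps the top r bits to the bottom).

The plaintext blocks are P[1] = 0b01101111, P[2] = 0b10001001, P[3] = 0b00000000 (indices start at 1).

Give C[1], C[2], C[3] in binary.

C[1] = 0b00001110, C[2] = 0b10111100, C[3] = 0b01110000

OFB encryption: S_i = E(K, S_{i−1}) with S_{0} = IV; C_i = P_i ⊕ S_i.
C[1]: S = E(K, 0b00100100) = 0b01100001; 0b01101111 ⊕ 0b01100001 = 0b00001110.
C[2]: S = E(K, 0b01100001) = 0b00110101; 0b10001001 ⊕ 0b00110101 = 0b10111100.
C[3]: S = E(K, 0b00110101) = 0b01110000; 0b00000000 ⊕ 0b01110000 = 0b01110000.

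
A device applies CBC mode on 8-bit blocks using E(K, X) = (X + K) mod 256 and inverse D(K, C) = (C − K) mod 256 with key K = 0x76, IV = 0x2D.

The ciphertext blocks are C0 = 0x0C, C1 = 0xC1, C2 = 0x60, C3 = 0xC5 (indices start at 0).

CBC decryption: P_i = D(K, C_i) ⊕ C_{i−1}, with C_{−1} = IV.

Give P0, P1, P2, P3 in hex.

P0: D(K, 0x0C) = 0x96; 0x96 ⊕ 0x2D = 0xBB.
P1: D(K, 0xC1) = 0x4B; 0x4B ⊕ 0x0C = 0x47.
P2: D(K, 0x60) = 0xEA; 0xEA ⊕ 0xC1 = 0x2B.
P3: D(K, 0xC5) = 0x4F; 0x4F ⊕ 0x60 = 0x2F.

P0 = 0xBB, P1 = 0x47, P2 = 0x2B, P3 = 0x2F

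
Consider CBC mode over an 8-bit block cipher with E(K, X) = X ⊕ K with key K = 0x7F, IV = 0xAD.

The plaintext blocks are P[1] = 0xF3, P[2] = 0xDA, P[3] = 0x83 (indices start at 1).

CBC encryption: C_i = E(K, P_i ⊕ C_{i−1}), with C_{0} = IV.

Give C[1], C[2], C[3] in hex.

C[1] = 0x21, C[2] = 0x84, C[3] = 0x78

C[1]: P[1] ⊕ 0xAD = 0x5E; E(K, 0x5E) = 0x21.
C[2]: P[2] ⊕ 0x21 = 0xFB; E(K, 0xFB) = 0x84.
C[3]: P[3] ⊕ 0x84 = 0x07; E(K, 0x07) = 0x78.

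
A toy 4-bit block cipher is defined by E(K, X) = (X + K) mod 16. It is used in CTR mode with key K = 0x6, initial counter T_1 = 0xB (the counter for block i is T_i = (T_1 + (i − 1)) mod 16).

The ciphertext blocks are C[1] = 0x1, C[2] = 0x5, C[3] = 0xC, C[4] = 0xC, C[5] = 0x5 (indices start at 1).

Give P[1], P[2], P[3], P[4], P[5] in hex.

CTR decryption: S_i = E(K, T_i) where T_i is the counter for block i; P_i = C_i ⊕ S_i.
P[1]: T = 0xB, S = E(K, T) = 0x1; 0x1 ⊕ 0x1 = 0x0.
P[2]: T = 0xC, S = E(K, T) = 0x2; 0x5 ⊕ 0x2 = 0x7.
P[3]: T = 0xD, S = E(K, T) = 0x3; 0xC ⊕ 0x3 = 0xF.
P[4]: T = 0xE, S = E(K, T) = 0x4; 0xC ⊕ 0x4 = 0x8.
P[5]: T = 0xF, S = E(K, T) = 0x5; 0x5 ⊕ 0x5 = 0x0.

P[1] = 0x0, P[2] = 0x7, P[3] = 0xF, P[4] = 0x8, P[5] = 0x0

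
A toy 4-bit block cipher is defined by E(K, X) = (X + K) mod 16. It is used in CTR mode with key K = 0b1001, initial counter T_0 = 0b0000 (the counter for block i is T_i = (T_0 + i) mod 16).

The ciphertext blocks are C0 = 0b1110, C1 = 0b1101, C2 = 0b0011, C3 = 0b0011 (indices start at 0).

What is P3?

CTR decryption: S_i = E(K, T_i) where T_i is the counter for block i; P_i = C_i ⊕ S_i.
P3: T = 0b0011, S = E(K, T) = 0b1100; 0b0011 ⊕ 0b1100 = 0b1111.

P3 = 0b1111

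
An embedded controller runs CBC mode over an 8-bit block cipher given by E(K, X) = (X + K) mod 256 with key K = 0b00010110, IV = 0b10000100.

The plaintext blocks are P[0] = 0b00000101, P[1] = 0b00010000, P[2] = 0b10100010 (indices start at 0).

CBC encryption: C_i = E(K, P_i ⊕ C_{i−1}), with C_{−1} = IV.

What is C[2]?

C[2] = 0b01010101

C[0]: P[0] ⊕ 0b10000100 = 0b10000001; E(K, 0b10000001) = 0b10010111.
C[1]: P[1] ⊕ 0b10010111 = 0b10000111; E(K, 0b10000111) = 0b10011101.
C[2]: P[2] ⊕ 0b10011101 = 0b00111111; E(K, 0b00111111) = 0b01010101.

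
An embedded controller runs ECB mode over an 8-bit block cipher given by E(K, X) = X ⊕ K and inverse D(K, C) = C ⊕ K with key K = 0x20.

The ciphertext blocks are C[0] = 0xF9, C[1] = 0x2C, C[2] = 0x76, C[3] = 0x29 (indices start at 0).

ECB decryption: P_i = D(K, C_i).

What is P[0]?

P[0]: D(K, 0xF9) = 0xD9.

P[0] = 0xD9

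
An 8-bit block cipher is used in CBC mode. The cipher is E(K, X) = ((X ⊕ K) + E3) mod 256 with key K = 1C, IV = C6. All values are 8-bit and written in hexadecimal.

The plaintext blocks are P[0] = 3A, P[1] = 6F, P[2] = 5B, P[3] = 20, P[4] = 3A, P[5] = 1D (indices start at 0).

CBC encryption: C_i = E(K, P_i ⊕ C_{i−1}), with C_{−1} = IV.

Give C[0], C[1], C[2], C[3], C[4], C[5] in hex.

C[0] = C3, C[1] = 93, C[2] = B7, C[3] = 6E, C[4] = 2B, C[5] = 0D

C[0]: P[0] ⊕ C6 = FC; E(K, FC) = C3.
C[1]: P[1] ⊕ C3 = AC; E(K, AC) = 93.
C[2]: P[2] ⊕ 93 = C8; E(K, C8) = B7.
C[3]: P[3] ⊕ B7 = 97; E(K, 97) = 6E.
C[4]: P[4] ⊕ 6E = 54; E(K, 54) = 2B.
C[5]: P[5] ⊕ 2B = 36; E(K, 36) = 0D.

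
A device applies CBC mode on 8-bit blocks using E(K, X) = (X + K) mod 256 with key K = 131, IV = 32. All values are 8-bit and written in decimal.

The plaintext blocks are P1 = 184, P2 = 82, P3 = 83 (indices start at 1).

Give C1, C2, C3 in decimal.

CBC encryption: C_i = E(K, P_i ⊕ C_{i−1}), with C_{0} = IV.
C1: P1 ⊕ 32 = 152; E(K, 152) = 27.
C2: P2 ⊕ 27 = 73; E(K, 73) = 204.
C3: P3 ⊕ 204 = 159; E(K, 159) = 34.

C1 = 27, C2 = 204, C3 = 34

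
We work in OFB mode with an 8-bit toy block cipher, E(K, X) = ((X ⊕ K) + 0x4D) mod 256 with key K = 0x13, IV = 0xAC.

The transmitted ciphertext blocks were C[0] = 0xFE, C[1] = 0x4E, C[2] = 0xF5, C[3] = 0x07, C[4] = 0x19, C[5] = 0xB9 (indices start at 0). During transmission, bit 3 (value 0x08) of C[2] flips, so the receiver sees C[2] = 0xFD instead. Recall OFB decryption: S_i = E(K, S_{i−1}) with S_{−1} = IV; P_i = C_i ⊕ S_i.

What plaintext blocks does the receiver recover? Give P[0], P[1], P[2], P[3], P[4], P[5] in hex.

Only C[2] changed, to 0xFD. In OFB, a change in C_i flips the same bit in P_i only; the keystream is unaffected. Decrypting the received ciphertext:
P[0]: S = E(K, 0xAC) = 0x0C; 0xFE ⊕ 0x0C = 0xF2.
P[1]: S = E(K, 0x0C) = 0x6C; 0x4E ⊕ 0x6C = 0x22.
P[2]: S = E(K, 0x6C) = 0xCC; 0xFD ⊕ 0xCC = 0x31.
P[3]: S = E(K, 0xCC) = 0x2C; 0x07 ⊕ 0x2C = 0x2B.
P[4]: S = E(K, 0x2C) = 0x8C; 0x19 ⊕ 0x8C = 0x95.
P[5]: S = E(K, 0x8C) = 0xEC; 0xB9 ⊕ 0xEC = 0x55.
Blocks that differ from the original plaintext: P[2].

P[0] = 0xF2, P[1] = 0x22, P[2] = 0x31, P[3] = 0x2B, P[4] = 0x95, P[5] = 0x55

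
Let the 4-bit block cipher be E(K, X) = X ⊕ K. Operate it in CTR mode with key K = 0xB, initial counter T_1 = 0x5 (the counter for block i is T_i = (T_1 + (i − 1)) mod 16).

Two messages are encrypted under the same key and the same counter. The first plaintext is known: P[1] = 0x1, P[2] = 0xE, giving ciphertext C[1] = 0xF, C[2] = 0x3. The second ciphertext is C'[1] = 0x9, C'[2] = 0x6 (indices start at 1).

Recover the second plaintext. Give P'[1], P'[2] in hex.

In CTR with a reused counter, both messages share the same keystream S_i, so C_i ⊕ C'_i = P_i ⊕ P'_i and thus P'_i = P_i ⊕ C_i ⊕ C'_i.
P'[1]: 0x1 ⊕ 0xF ⊕ 0x9 = 0x7.
P'[2]: 0xE ⊕ 0x3 ⊕ 0x6 = 0xB.

P'[1] = 0x7, P'[2] = 0xB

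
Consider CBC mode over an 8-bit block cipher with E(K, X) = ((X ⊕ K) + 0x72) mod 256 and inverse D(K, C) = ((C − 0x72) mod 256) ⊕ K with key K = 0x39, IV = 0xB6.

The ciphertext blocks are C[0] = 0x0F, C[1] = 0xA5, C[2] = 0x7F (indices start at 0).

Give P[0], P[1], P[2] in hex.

P[0] = 0x12, P[1] = 0x05, P[2] = 0x91

CBC decryption: P_i = D(K, C_i) ⊕ C_{i−1}, with C_{−1} = IV.
P[0]: D(K, 0x0F) = 0xA4; 0xA4 ⊕ 0xB6 = 0x12.
P[1]: D(K, 0xA5) = 0x0A; 0x0A ⊕ 0x0F = 0x05.
P[2]: D(K, 0x7F) = 0x34; 0x34 ⊕ 0xA5 = 0x91.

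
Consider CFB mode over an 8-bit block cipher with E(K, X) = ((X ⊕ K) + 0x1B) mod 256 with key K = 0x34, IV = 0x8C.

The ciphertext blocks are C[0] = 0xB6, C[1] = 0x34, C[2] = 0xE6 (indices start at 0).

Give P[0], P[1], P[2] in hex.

CFB decryption: P_i = C_i ⊕ E(K, C_{i−1}), with C_{−1} = IV.
P[0]: E(K, 0x8C) = 0xD3; 0xB6 ⊕ 0xD3 = 0x65.
P[1]: E(K, 0xB6) = 0x9D; 0x34 ⊕ 0x9D = 0xA9.
P[2]: E(K, 0x34) = 0x1B; 0xE6 ⊕ 0x1B = 0xFD.

P[0] = 0x65, P[1] = 0xA9, P[2] = 0xFD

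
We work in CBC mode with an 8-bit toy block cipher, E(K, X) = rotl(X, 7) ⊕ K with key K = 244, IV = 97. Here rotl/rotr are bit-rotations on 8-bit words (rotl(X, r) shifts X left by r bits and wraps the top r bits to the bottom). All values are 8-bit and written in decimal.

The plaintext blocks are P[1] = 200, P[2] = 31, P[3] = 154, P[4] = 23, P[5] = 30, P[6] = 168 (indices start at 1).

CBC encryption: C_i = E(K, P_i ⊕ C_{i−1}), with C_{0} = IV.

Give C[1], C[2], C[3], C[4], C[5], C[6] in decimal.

C[1] = 32, C[2] = 107, C[3] = 12, C[4] = 121, C[5] = 71, C[6] = 3

C[1]: P[1] ⊕ 97 = 169; E(K, 169) = 32.
C[2]: P[2] ⊕ 32 = 63; E(K, 63) = 107.
C[3]: P[3] ⊕ 107 = 241; E(K, 241) = 12.
C[4]: P[4] ⊕ 12 = 27; E(K, 27) = 121.
C[5]: P[5] ⊕ 121 = 103; E(K, 103) = 71.
C[6]: P[6] ⊕ 71 = 239; E(K, 239) = 3.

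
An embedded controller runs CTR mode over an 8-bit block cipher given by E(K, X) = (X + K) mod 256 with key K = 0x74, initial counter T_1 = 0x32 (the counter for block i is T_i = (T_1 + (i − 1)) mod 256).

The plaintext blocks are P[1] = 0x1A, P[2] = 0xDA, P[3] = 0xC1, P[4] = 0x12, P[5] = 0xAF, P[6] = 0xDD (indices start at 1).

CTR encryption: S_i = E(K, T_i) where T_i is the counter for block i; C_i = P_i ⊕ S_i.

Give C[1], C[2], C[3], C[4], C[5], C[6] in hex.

C[1]: T = 0x32, S = E(K, T) = 0xA6; 0x1A ⊕ 0xA6 = 0xBC.
C[2]: T = 0x33, S = E(K, T) = 0xA7; 0xDA ⊕ 0xA7 = 0x7D.
C[3]: T = 0x34, S = E(K, T) = 0xA8; 0xC1 ⊕ 0xA8 = 0x69.
C[4]: T = 0x35, S = E(K, T) = 0xA9; 0x12 ⊕ 0xA9 = 0xBB.
C[5]: T = 0x36, S = E(K, T) = 0xAA; 0xAF ⊕ 0xAA = 0x05.
C[6]: T = 0x37, S = E(K, T) = 0xAB; 0xDD ⊕ 0xAB = 0x76.

C[1] = 0xBC, C[2] = 0x7D, C[3] = 0x69, C[4] = 0xBB, C[5] = 0x05, C[6] = 0x76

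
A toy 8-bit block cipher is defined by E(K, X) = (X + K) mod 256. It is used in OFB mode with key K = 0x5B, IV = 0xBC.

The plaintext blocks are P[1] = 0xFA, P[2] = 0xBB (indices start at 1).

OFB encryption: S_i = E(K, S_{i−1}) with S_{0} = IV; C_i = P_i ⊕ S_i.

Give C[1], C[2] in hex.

C[1] = 0xED, C[2] = 0xC9

C[1]: S = E(K, 0xBC) = 0x17; 0xFA ⊕ 0x17 = 0xED.
C[2]: S = E(K, 0x17) = 0x72; 0xBB ⊕ 0x72 = 0xC9.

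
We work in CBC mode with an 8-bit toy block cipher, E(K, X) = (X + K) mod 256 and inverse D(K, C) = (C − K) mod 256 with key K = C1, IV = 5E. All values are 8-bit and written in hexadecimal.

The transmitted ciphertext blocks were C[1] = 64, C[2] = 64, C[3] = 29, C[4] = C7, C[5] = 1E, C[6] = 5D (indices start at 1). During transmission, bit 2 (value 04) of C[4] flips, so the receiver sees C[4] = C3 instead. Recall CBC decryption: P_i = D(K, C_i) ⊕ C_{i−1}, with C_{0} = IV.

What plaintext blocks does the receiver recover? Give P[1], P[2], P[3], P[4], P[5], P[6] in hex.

P[1] = FD, P[2] = C7, P[3] = 0C, P[4] = 2B, P[5] = 9E, P[6] = 82

Only C[4] changed, to C3. In CBC, a change in C_i garbles P_i and flips the same bit in P_{i+1}. Decrypting the received ciphertext:
P[1]: D(K, 64) = A3; A3 ⊕ 5E = FD.
P[2]: D(K, 64) = A3; A3 ⊕ 64 = C7.
P[3]: D(K, 29) = 68; 68 ⊕ 64 = 0C.
P[4]: D(K, C3) = 02; 02 ⊕ 29 = 2B.
P[5]: D(K, 1E) = 5D; 5D ⊕ C3 = 9E.
P[6]: D(K, 5D) = 9C; 9C ⊕ 1E = 82.
Blocks that differ from the original plaintext: P[4], P[5].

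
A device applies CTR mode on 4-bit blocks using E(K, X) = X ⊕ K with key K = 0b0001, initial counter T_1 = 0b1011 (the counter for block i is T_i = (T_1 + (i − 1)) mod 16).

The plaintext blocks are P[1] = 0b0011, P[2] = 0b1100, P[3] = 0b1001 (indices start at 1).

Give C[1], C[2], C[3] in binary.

C[1] = 0b1001, C[2] = 0b0001, C[3] = 0b0101

CTR encryption: S_i = E(K, T_i) where T_i is the counter for block i; C_i = P_i ⊕ S_i.
C[1]: T = 0b1011, S = E(K, T) = 0b1010; 0b0011 ⊕ 0b1010 = 0b1001.
C[2]: T = 0b1100, S = E(K, T) = 0b1101; 0b1100 ⊕ 0b1101 = 0b0001.
C[3]: T = 0b1101, S = E(K, T) = 0b1100; 0b1001 ⊕ 0b1100 = 0b0101.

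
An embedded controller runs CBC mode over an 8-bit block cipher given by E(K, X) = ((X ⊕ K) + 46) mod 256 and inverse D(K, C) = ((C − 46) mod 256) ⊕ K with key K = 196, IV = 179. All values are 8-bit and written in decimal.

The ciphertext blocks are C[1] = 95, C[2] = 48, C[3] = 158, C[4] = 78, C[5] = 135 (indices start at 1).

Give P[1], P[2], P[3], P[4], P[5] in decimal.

CBC decryption: P_i = D(K, C_i) ⊕ C_{i−1}, with C_{0} = IV.
P[1]: D(K, 95) = 245; 245 ⊕ 179 = 70.
P[2]: D(K, 48) = 198; 198 ⊕ 95 = 153.
P[3]: D(K, 158) = 180; 180 ⊕ 48 = 132.
P[4]: D(K, 78) = 228; 228 ⊕ 158 = 122.
P[5]: D(K, 135) = 157; 157 ⊕ 78 = 211.

P[1] = 70, P[2] = 153, P[3] = 132, P[4] = 122, P[5] = 211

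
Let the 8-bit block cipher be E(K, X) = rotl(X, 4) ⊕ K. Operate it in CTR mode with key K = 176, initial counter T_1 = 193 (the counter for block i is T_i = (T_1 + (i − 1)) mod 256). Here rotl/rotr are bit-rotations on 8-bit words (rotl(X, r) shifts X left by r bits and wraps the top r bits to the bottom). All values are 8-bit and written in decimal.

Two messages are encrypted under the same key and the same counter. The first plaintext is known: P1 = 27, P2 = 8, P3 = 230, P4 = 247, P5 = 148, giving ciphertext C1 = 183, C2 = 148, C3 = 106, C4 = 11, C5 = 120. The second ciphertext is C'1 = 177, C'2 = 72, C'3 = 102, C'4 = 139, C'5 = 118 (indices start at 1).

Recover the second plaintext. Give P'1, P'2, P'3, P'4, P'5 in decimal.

P'1 = 29, P'2 = 212, P'3 = 234, P'4 = 119, P'5 = 154

In CTR with a reused counter, both messages share the same keystream S_i, so C_i ⊕ C'_i = P_i ⊕ P'_i and thus P'_i = P_i ⊕ C_i ⊕ C'_i.
P'1: 27 ⊕ 183 ⊕ 177 = 29.
P'2: 8 ⊕ 148 ⊕ 72 = 212.
P'3: 230 ⊕ 106 ⊕ 102 = 234.
P'4: 247 ⊕ 11 ⊕ 139 = 119.
P'5: 148 ⊕ 120 ⊕ 118 = 154.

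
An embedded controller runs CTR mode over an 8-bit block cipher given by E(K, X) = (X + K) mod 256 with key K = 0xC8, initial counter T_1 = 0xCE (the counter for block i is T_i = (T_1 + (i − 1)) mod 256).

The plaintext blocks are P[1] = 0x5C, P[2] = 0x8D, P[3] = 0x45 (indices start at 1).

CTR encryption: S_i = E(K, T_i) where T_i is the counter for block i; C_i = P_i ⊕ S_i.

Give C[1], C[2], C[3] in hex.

C[1] = 0xCA, C[2] = 0x1A, C[3] = 0xDD

C[1]: T = 0xCE, S = E(K, T) = 0x96; 0x5C ⊕ 0x96 = 0xCA.
C[2]: T = 0xCF, S = E(K, T) = 0x97; 0x8D ⊕ 0x97 = 0x1A.
C[3]: T = 0xD0, S = E(K, T) = 0x98; 0x45 ⊕ 0x98 = 0xDD.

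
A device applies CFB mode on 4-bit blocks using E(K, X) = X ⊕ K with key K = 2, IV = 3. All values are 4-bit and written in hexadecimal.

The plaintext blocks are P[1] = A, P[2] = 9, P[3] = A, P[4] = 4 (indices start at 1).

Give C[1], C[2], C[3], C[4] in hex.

C[1] = B, C[2] = 0, C[3] = 8, C[4] = E

CFB encryption: C_i = P_i ⊕ E(K, C_{i−1}), with C_{0} = IV.
C[1]: E(K, 3) = 1; A ⊕ 1 = B.
C[2]: E(K, B) = 9; 9 ⊕ 9 = 0.
C[3]: E(K, 0) = 2; A ⊕ 2 = 8.
C[4]: E(K, 8) = A; 4 ⊕ A = E.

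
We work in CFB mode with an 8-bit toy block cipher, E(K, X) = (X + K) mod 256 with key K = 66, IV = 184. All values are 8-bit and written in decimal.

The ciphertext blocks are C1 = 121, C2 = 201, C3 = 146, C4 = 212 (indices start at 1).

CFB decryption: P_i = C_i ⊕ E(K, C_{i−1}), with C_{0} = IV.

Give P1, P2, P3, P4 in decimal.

P1 = 131, P2 = 114, P3 = 153, P4 = 0

P1: E(K, 184) = 250; 121 ⊕ 250 = 131.
P2: E(K, 121) = 187; 201 ⊕ 187 = 114.
P3: E(K, 201) = 11; 146 ⊕ 11 = 153.
P4: E(K, 146) = 212; 212 ⊕ 212 = 0.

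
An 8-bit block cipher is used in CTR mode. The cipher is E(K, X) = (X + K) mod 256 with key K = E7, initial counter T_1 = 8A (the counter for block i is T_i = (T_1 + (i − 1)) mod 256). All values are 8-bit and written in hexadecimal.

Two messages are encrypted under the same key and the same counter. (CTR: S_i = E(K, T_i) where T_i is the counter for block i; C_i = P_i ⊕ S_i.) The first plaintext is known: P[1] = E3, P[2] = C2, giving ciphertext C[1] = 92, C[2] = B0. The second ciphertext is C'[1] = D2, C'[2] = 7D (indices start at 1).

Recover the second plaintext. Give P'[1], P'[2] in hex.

In CTR with a reused counter, both messages share the same keystream S_i, so C_i ⊕ C'_i = P_i ⊕ P'_i and thus P'_i = P_i ⊕ C_i ⊕ C'_i.
P'[1]: E3 ⊕ 92 ⊕ D2 = A3.
P'[2]: C2 ⊕ B0 ⊕ 7D = 0F.

P'[1] = A3, P'[2] = 0F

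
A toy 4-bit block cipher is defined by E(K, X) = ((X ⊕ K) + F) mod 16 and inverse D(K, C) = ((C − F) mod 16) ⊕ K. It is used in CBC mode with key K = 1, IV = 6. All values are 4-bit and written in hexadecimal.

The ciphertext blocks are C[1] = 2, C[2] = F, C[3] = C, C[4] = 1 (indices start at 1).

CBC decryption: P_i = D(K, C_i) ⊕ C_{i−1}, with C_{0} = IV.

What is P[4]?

P[4] = F

P[4]: D(K, 1) = 3; 3 ⊕ C = F.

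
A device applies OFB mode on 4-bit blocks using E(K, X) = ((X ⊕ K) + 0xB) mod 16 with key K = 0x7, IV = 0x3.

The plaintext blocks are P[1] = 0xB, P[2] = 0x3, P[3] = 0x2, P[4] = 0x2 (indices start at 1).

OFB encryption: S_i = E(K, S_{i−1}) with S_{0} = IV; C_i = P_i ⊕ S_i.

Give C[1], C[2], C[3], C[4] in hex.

C[1]: S = E(K, 0x3) = 0xF; 0xB ⊕ 0xF = 0x4.
C[2]: S = E(K, 0xF) = 0x3; 0x3 ⊕ 0x3 = 0x0.
C[3]: S = E(K, 0x3) = 0xF; 0x2 ⊕ 0xF = 0xD.
C[4]: S = E(K, 0xF) = 0x3; 0x2 ⊕ 0x3 = 0x1.

C[1] = 0x4, C[2] = 0x0, C[3] = 0xD, C[4] = 0x1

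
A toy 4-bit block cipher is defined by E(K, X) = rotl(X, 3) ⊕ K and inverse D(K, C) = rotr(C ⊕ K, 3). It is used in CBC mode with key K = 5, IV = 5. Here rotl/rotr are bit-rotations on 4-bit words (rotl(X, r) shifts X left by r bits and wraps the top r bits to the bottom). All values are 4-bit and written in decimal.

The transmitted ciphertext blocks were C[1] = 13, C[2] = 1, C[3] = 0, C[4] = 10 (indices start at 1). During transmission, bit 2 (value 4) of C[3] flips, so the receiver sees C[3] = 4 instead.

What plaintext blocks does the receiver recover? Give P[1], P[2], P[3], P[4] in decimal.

P[1] = 4, P[2] = 5, P[3] = 3, P[4] = 11

CBC decryption: P_i = D(K, C_i) ⊕ C_{i−1}, with C_{0} = IV.
Only C[3] changed, to 4. In CBC, a change in C_i garbles P_i and flips the same bit in P_{i+1}. Decrypting the received ciphertext:
P[1]: D(K, 13) = 1; 1 ⊕ 5 = 4.
P[2]: D(K, 1) = 8; 8 ⊕ 13 = 5.
P[3]: D(K, 4) = 2; 2 ⊕ 1 = 3.
P[4]: D(K, 10) = 15; 15 ⊕ 4 = 11.
Blocks that differ from the original plaintext: P[3], P[4].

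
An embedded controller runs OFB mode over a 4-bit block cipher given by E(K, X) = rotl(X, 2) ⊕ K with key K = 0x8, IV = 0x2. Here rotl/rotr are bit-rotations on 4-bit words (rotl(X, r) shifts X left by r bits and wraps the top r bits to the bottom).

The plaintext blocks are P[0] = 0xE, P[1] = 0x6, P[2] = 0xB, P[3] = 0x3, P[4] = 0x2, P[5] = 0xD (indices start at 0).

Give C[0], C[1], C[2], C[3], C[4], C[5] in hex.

C[0] = 0xE, C[1] = 0xE, C[2] = 0x1, C[3] = 0x1, C[4] = 0x2, C[5] = 0x5

OFB encryption: S_i = E(K, S_{i−1}) with S_{−1} = IV; C_i = P_i ⊕ S_i.
C[0]: S = E(K, 0x2) = 0x0; 0xE ⊕ 0x0 = 0xE.
C[1]: S = E(K, 0x0) = 0x8; 0x6 ⊕ 0x8 = 0xE.
C[2]: S = E(K, 0x8) = 0xA; 0xB ⊕ 0xA = 0x1.
C[3]: S = E(K, 0xA) = 0x2; 0x3 ⊕ 0x2 = 0x1.
C[4]: S = E(K, 0x2) = 0x0; 0x2 ⊕ 0x0 = 0x2.
C[5]: S = E(K, 0x0) = 0x8; 0xD ⊕ 0x8 = 0x5.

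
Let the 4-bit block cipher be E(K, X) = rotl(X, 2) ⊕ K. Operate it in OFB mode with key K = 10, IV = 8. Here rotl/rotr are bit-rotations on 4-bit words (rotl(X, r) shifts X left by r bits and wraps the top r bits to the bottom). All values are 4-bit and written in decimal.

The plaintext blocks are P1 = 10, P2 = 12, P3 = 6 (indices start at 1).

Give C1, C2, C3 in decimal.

OFB encryption: S_i = E(K, S_{i−1}) with S_{0} = IV; C_i = P_i ⊕ S_i.
C1: S = E(K, 8) = 8; 10 ⊕ 8 = 2.
C2: S = E(K, 8) = 8; 12 ⊕ 8 = 4.
C3: S = E(K, 8) = 8; 6 ⊕ 8 = 14.

C1 = 2, C2 = 4, C3 = 14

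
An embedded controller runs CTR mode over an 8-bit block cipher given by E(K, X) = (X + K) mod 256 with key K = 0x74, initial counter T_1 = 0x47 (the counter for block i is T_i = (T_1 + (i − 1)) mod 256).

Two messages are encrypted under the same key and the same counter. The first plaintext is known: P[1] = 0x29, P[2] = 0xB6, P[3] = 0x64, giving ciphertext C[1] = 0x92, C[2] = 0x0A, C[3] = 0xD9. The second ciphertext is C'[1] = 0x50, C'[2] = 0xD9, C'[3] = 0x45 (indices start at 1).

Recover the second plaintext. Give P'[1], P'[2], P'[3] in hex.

In CTR with a reused counter, both messages share the same keystream S_i, so C_i ⊕ C'_i = P_i ⊕ P'_i and thus P'_i = P_i ⊕ C_i ⊕ C'_i.
P'[1]: 0x29 ⊕ 0x92 ⊕ 0x50 = 0xEB.
P'[2]: 0xB6 ⊕ 0x0A ⊕ 0xD9 = 0x65.
P'[3]: 0x64 ⊕ 0xD9 ⊕ 0x45 = 0xF8.

P'[1] = 0xEB, P'[2] = 0x65, P'[3] = 0xF8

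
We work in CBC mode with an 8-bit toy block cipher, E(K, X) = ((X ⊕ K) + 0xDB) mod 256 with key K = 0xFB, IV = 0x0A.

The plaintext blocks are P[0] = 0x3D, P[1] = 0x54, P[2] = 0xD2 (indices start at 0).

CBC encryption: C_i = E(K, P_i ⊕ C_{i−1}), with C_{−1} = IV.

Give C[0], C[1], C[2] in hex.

C[0] = 0xA7, C[1] = 0xE3, C[2] = 0xA5

C[0]: P[0] ⊕ 0x0A = 0x37; E(K, 0x37) = 0xA7.
C[1]: P[1] ⊕ 0xA7 = 0xF3; E(K, 0xF3) = 0xE3.
C[2]: P[2] ⊕ 0xE3 = 0x31; E(K, 0x31) = 0xA5.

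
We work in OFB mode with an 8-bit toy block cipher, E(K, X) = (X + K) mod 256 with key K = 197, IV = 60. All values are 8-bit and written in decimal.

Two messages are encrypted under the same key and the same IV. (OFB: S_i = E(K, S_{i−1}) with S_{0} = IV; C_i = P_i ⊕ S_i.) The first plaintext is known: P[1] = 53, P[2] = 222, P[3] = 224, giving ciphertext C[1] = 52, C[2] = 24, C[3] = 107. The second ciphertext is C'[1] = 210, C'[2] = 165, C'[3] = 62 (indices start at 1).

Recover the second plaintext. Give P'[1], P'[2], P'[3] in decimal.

P'[1] = 211, P'[2] = 99, P'[3] = 181

In OFB with a reused IV, both messages share the same keystream S_i, so C_i ⊕ C'_i = P_i ⊕ P'_i and thus P'_i = P_i ⊕ C_i ⊕ C'_i.
P'[1]: 53 ⊕ 52 ⊕ 210 = 211.
P'[2]: 222 ⊕ 24 ⊕ 165 = 99.
P'[3]: 224 ⊕ 107 ⊕ 62 = 181.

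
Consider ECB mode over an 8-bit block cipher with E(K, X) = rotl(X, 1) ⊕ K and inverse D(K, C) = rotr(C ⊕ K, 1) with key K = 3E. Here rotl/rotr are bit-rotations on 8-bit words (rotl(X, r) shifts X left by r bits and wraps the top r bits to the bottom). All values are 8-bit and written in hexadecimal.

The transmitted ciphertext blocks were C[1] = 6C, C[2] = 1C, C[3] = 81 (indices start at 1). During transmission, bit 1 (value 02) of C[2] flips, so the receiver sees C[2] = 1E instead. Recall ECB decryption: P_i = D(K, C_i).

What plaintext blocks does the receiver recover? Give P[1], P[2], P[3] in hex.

P[1] = 29, P[2] = 10, P[3] = DF

Only C[2] changed, to 1E. In ECB, a change in C_i affects only P_i. Decrypting the received ciphertext:
P[1]: D(K, 6C) = 29.
P[2]: D(K, 1E) = 10.
P[3]: D(K, 81) = DF.
Blocks that differ from the original plaintext: P[2].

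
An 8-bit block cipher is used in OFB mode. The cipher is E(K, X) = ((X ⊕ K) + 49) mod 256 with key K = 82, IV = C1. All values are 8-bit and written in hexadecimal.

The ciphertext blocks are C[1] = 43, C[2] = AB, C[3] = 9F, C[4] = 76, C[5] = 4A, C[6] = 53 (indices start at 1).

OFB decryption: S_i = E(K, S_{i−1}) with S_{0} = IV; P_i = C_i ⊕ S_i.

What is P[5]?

P[1]: S = E(K, C1) = 8C; 43 ⊕ 8C = CF.
P[2]: S = E(K, 8C) = 57; AB ⊕ 57 = FC.
P[3]: S = E(K, 57) = 1E; 9F ⊕ 1E = 81.
P[4]: S = E(K, 1E) = E5; 76 ⊕ E5 = 93.
P[5]: S = E(K, E5) = B0; 4A ⊕ B0 = FA.

P[5] = FA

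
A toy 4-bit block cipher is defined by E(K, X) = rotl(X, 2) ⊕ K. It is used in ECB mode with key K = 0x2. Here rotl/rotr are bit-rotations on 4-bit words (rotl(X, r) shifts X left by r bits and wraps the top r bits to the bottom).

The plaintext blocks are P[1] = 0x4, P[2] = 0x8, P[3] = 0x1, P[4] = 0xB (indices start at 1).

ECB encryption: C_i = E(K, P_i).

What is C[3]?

C[3] = 0x6

C[3]: E(K, 0x1) = 0x6.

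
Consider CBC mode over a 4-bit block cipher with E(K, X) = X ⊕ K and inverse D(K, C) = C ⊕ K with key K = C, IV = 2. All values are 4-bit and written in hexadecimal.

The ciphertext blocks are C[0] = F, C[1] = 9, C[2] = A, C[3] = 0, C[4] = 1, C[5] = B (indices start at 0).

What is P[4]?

P[4] = D

CBC decryption: P_i = D(K, C_i) ⊕ C_{i−1}, with C_{−1} = IV.
P[4]: D(K, 1) = D; D ⊕ 0 = D.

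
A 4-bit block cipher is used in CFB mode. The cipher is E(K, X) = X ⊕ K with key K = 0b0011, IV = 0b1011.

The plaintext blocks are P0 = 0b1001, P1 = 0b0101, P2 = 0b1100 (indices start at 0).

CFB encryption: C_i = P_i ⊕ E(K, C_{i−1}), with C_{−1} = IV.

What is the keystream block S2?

0b0100

C0: E(K, 0b1011) = 0b1000; 0b1001 ⊕ 0b1000 = 0b0001.
C1: E(K, 0b0001) = 0b0010; 0b0101 ⊕ 0b0010 = 0b0111.
C2: E(K, 0b0111) = 0b0100; 0b1100 ⊕ 0b0100 = 0b1000.
So S2 = 0b0100.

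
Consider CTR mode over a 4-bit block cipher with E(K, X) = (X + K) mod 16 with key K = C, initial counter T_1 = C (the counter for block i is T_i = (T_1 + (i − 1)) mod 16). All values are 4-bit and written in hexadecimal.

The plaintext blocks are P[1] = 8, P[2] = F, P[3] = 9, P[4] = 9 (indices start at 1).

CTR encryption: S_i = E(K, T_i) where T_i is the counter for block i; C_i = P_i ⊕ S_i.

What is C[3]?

C[1]: T = C, S = E(K, T) = 8; 8 ⊕ 8 = 0.
C[2]: T = D, S = E(K, T) = 9; F ⊕ 9 = 6.
C[3]: T = E, S = E(K, T) = A; 9 ⊕ A = 3.

C[3] = 3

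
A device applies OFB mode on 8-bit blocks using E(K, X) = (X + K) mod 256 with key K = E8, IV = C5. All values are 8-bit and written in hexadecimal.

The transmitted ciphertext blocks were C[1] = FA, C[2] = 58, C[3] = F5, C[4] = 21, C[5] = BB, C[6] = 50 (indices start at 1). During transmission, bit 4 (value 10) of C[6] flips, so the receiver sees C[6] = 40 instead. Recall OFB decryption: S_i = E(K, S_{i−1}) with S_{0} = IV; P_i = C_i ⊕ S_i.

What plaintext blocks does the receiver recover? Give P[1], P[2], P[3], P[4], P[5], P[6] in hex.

P[1] = 57, P[2] = CD, P[3] = 88, P[4] = 44, P[5] = F6, P[6] = 75

Only C[6] changed, to 40. In OFB, a change in C_i flips the same bit in P_i only; the keystream is unaffected. Decrypting the received ciphertext:
P[1]: S = E(K, C5) = AD; FA ⊕ AD = 57.
P[2]: S = E(K, AD) = 95; 58 ⊕ 95 = CD.
P[3]: S = E(K, 95) = 7D; F5 ⊕ 7D = 88.
P[4]: S = E(K, 7D) = 65; 21 ⊕ 65 = 44.
P[5]: S = E(K, 65) = 4D; BB ⊕ 4D = F6.
P[6]: S = E(K, 4D) = 35; 40 ⊕ 35 = 75.
Blocks that differ from the original plaintext: P[6].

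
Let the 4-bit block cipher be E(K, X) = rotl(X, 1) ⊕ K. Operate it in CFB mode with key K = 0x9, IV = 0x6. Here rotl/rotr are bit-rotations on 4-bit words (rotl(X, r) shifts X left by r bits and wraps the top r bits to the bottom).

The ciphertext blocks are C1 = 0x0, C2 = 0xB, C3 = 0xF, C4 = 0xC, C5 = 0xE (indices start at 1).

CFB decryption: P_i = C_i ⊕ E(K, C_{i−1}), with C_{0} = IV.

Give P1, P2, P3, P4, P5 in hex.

P1: E(K, 0x6) = 0x5; 0x0 ⊕ 0x5 = 0x5.
P2: E(K, 0x0) = 0x9; 0xB ⊕ 0x9 = 0x2.
P3: E(K, 0xB) = 0xE; 0xF ⊕ 0xE = 0x1.
P4: E(K, 0xF) = 0x6; 0xC ⊕ 0x6 = 0xA.
P5: E(K, 0xC) = 0x0; 0xE ⊕ 0x0 = 0xE.

P1 = 0x5, P2 = 0x2, P3 = 0x1, P4 = 0xA, P5 = 0xE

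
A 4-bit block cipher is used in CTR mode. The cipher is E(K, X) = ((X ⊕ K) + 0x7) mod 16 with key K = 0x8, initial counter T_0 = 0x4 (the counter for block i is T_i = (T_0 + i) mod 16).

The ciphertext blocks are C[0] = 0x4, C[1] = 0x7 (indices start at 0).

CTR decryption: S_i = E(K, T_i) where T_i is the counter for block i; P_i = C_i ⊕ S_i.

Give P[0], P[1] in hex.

P[0]: T = 0x4, S = E(K, T) = 0x3; 0x4 ⊕ 0x3 = 0x7.
P[1]: T = 0x5, S = E(K, T) = 0x4; 0x7 ⊕ 0x4 = 0x3.

P[0] = 0x7, P[1] = 0x3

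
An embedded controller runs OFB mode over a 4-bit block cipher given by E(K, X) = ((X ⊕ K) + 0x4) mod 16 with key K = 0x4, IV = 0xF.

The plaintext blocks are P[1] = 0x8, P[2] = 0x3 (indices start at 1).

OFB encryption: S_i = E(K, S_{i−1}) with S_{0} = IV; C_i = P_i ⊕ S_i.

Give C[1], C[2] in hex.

C[1]: S = E(K, 0xF) = 0xF; 0x8 ⊕ 0xF = 0x7.
C[2]: S = E(K, 0xF) = 0xF; 0x3 ⊕ 0xF = 0xC.

C[1] = 0x7, C[2] = 0xC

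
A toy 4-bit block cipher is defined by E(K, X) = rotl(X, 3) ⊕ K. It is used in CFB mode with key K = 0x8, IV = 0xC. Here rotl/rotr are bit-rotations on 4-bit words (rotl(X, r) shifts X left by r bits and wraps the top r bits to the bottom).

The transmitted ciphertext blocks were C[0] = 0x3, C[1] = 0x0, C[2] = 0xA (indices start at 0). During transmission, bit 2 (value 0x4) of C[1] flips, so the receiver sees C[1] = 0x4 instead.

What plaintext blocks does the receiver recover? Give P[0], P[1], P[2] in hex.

CFB decryption: P_i = C_i ⊕ E(K, C_{i−1}), with C_{−1} = IV.
Only C[1] changed, to 0x4. In CFB, a change in C_i flips the same bit in P_i and garbles P_{i+1}. Decrypting the received ciphertext:
P[0]: E(K, 0xC) = 0xE; 0x3 ⊕ 0xE = 0xD.
P[1]: E(K, 0x3) = 0x1; 0x4 ⊕ 0x1 = 0x5.
P[2]: E(K, 0x4) = 0xA; 0xA ⊕ 0xA = 0x0.
Blocks that differ from the original plaintext: P[1], P[2].

P[0] = 0xD, P[1] = 0x5, P[2] = 0x0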